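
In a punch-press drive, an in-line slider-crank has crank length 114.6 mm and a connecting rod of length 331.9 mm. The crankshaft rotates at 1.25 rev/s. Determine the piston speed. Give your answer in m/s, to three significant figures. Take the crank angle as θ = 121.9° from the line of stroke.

ω = 2π·1.25 = 7.854 rad/s
For an in-line slider-crank, x = r cosθ + √(L² − r² sin²θ), so v = −rω sinθ·[1 + r cosθ/√(L² − r² sin²θ)].
With r = 0.1146 m, L = 0.3319 m, θ = 121.9°: √(L² − r² sin²θ) = 0.31732 m.
v = −0.1146·7.854·0.84897·[1 + 0.1146·-0.52844/0.31732] = -0.6183 m/s.
|v| = 0.6183 m/s.

0.618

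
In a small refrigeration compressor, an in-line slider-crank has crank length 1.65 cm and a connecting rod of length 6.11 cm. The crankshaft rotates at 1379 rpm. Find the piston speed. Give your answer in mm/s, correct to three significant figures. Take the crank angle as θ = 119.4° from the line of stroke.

1790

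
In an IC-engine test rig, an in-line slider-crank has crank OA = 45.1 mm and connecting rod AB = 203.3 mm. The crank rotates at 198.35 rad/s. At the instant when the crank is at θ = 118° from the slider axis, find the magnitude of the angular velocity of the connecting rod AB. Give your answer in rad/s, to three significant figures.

21.1

ω = 198.3 rad/s
The rod makes angle φ with the slider axis where L sinφ = r sinθ; differentiating, L cosφ·φ̇ = r ω cosθ.
L cosφ = √(L² − r² sin²θ) = 0.19936 m.
|ω_rod| = r ω |cosθ| / √(L² − r² sin²θ) = 0.0451·198.3·0.46947/0.19936 = 21.066 rad/s.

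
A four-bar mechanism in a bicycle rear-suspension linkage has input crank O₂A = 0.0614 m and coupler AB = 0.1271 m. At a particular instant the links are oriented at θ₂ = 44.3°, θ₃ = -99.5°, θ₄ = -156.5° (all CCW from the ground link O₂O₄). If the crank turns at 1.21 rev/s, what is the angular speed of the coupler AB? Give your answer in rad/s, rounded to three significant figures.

ω₂ = 7.603 rad/s (from 1.21 rev/s).
Differentiating the loop-closure r₂e^{iθ₂}+r₃e^{iθ₃}=r₁+r₄e^{iθ₄} gives r₂ω₂e^{iθ₂}+r₃ω₃e^{iθ₃}=r₄ω₄e^{iθ₄}.
Eliminating the other unknown: ω₃ = r₂ω₂ sin(θ₄−θ₂) / [r₃ sin(θ₃−θ₄)].
Numerator sine = +0.35511; denominator sine = +0.83867.
Result = 0.0614·7.603·(+0.35511) / (0.1271·(+0.83867)) = +1.5551 rad/s; magnitude 1.5551 rad/s.

1.56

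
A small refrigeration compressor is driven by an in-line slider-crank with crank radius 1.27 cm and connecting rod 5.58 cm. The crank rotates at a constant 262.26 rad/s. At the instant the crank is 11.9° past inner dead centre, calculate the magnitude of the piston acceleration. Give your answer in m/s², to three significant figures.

1040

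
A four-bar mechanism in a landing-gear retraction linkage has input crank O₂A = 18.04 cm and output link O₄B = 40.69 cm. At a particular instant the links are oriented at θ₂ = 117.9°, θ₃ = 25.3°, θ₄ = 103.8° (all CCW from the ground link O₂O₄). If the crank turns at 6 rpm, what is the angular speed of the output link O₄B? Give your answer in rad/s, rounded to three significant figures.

0.284

ω₂ = 0.6283 rad/s (from 6 rpm).
Differentiating the loop-closure r₂e^{iθ₂}+r₃e^{iθ₃}=r₁+r₄e^{iθ₄} gives r₂ω₂e^{iθ₂}+r₃ω₃e^{iθ₃}=r₄ω₄e^{iθ₄}.
Eliminating the other unknown: ω₄ = r₂ω₂ sin(θ₂−θ₃) / [r₄ sin(θ₄−θ₃)].
Numerator sine = +0.99897; denominator sine = +0.97992.
Result = 0.1804·0.6283·(+0.99897) / (0.4069·(+0.97992)) = +0.28398 rad/s; magnitude 0.28398 rad/s.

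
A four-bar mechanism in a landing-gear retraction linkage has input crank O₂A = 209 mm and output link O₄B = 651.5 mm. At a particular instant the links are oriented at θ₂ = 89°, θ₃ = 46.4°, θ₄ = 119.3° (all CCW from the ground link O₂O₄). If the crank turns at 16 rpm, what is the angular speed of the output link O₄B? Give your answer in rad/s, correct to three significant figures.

0.381

ω₂ = 1.676 rad/s (from 16 rpm).
Differentiating the loop-closure r₂e^{iθ₂}+r₃e^{iθ₃}=r₁+r₄e^{iθ₄} gives r₂ω₂e^{iθ₂}+r₃ω₃e^{iθ₃}=r₄ω₄e^{iθ₄}.
Eliminating the other unknown: ω₄ = r₂ω₂ sin(θ₂−θ₃) / [r₄ sin(θ₄−θ₃)].
Numerator sine = +0.67688; denominator sine = +0.95579.
Result = 0.209·1.676·(+0.67688) / (0.6515·(+0.95579)) = +0.38065 rad/s; magnitude 0.38065 rad/s.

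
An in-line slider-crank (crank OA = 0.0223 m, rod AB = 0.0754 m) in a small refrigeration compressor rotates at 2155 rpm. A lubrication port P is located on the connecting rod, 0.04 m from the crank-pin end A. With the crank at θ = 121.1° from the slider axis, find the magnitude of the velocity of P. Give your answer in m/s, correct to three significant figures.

ω = 225.7 rad/s.  Crank-pin speed |V_A| = rω = 5.0325 m/s, perpendicular to OA.
Rod angle: sinφ = −(r/L) sinθ ⇒ φ = -14.670°; ω_rod = −rω cosθ/√(L²−r²sin²θ) = +35.637 rad/s.
V_P = V_A + ω_rod × AP, with AP = 0.04 m along the rod.
Components: V_Px = −rω sinθ − a·ω_rod·sinφ = -3.9481 m/s;  V_Py = rω cosθ + a·ω_rod·cosφ = -1.2204 m/s.
|V_P| = √(V_Px² + V_Py²) = 4.1325 m/s.

4.13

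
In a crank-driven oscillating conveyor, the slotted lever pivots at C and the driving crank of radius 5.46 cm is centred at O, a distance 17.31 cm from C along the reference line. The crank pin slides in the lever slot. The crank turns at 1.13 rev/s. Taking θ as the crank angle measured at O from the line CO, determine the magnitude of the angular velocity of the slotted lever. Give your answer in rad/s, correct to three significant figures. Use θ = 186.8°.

3.21

ω = 7.1 rad/s (from 1.13 rev/s).
Crank pin A relative to C: A = (d + r cosθ, r sinθ); lever angle φ = atan2(r sinθ, d + r cosθ).
Differentiating tanφ: φ̇ = rω(d cosθ + r)/(d² + r² + 2dr cosθ).
d² + r² + 2dr cosθ = |CA|² = 0.0141752 m²;  d cosθ + r = -0.11728 m.
|ω_lever| = |0.0546·7.1·-0.11728| / 0.0141752 = 3.2074 rad/s.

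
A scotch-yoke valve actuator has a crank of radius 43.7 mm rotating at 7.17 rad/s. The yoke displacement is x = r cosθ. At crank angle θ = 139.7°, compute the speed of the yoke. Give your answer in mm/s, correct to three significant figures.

ω = 7.17 rad/s
x = r cosθ ⇒ ẋ = −rω sinθ.
|v| = rω|sinθ| = 0.0437·7.17·|sin 139.7°| = 0.20266 m/s = 202.66 mm/s.

203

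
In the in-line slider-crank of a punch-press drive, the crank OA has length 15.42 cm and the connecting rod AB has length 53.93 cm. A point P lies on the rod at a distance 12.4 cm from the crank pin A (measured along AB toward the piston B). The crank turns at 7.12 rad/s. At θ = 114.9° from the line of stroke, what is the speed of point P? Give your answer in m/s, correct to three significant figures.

ω = 7.12 rad/s.  Crank-pin speed |V_A| = rω = 1.0979 m/s, perpendicular to OA.
Rod angle: sinφ = −(r/L) sinθ ⇒ φ = -15.031°; ω_rod = −rω cosθ/√(L²−r²sin²θ) = +0.88751 rad/s.
V_P = V_A + ω_rod × AP, with AP = 0.124 m along the rod.
Components: V_Px = −rω sinθ − a·ω_rod·sinφ = -0.96731 m/s;  V_Py = rω cosθ + a·ω_rod·cosφ = -0.35597 m/s.
|V_P| = √(V_Px² + V_Py²) = 1.0307 m/s.

1.03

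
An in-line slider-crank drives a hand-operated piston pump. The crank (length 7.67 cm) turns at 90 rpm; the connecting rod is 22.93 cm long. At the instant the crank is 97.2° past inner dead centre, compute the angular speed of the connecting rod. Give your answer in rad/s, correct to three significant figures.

ω = 9.425 rad/s (converted from 90 rpm).
The rod makes angle φ with the slider axis where L sinφ = r sinθ; differentiating, L cosφ·φ̇ = r ω cosθ.
L cosφ = √(L² − r² sin²θ) = 0.21631 m.
|ω_rod| = r ω |cosθ| / √(L² − r² sin²θ) = 0.0767·9.425·0.12533/0.21631 = 0.41886 rad/s.

0.419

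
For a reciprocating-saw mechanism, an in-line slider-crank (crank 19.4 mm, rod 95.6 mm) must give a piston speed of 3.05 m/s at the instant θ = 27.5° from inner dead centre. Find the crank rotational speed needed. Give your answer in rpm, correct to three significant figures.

2750

For an in-line slider-crank, |v_piston| = rω|sinθ|·[1 + r cosθ/√(L² − r² sin²θ)].
With r = 0.0194 m, L = 0.0956 m, θ = 27.5°: the bracketed kinematic factor |dx/dθ| = 0.010577 m.
ω = v/|dx/dθ| = 3.05/0.010577 = 288.35 rad/s.
N = 60ω/(2π) = 2753.5 rpm.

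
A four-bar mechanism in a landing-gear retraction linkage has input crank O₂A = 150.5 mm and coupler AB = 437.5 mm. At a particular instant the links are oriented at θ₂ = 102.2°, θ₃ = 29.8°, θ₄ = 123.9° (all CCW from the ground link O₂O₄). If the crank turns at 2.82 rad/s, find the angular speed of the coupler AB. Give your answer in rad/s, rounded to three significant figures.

0.360

ω₂ = 2.82 rad/s
Differentiating the loop-closure r₂e^{iθ₂}+r₃e^{iθ₃}=r₁+r₄e^{iθ₄} gives r₂ω₂e^{iθ₂}+r₃ω₃e^{iθ₃}=r₄ω₄e^{iθ₄}.
Eliminating the other unknown: ω₃ = r₂ω₂ sin(θ₄−θ₂) / [r₃ sin(θ₃−θ₄)].
Numerator sine = +0.36975; denominator sine = -0.99744.
Result = 0.1505·2.82·(+0.36975) / (0.4375·(-0.99744)) = -0.3596 rad/s; magnitude 0.3596 rad/s.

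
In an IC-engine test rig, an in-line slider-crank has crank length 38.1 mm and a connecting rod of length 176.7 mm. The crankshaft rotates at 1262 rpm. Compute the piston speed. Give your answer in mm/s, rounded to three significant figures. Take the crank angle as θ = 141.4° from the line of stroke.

2610

ω = 2π·1262/60 = 132.2 rad/s
For an in-line slider-crank, x = r cosθ + √(L² − r² sin²θ), so v = −rω sinθ·[1 + r cosθ/√(L² − r² sin²θ)].
With r = 0.0381 m, L = 0.1767 m, θ = 141.4°: √(L² − r² sin²θ) = 0.17509 m.
v = −0.0381·132.2·0.62388·[1 + 0.0381·-0.78152/0.17509] = -2.6071 m/s.
|v| = 2.6071 m/s = 2607.1 mm/s.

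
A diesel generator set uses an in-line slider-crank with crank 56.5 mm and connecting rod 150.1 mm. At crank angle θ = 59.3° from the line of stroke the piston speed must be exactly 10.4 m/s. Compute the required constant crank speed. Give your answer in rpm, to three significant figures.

1700

For an in-line slider-crank, |v_piston| = rω|sinθ|·[1 + r cosθ/√(L² − r² sin²θ)].
With r = 0.0565 m, L = 0.1501 m, θ = 59.3°: the bracketed kinematic factor |dx/dθ| = 0.058449 m.
ω = v/|dx/dθ| = 10.4/0.058449 = 177.93 rad/s.
N = 60ω/(2π) = 1699.1 rpm.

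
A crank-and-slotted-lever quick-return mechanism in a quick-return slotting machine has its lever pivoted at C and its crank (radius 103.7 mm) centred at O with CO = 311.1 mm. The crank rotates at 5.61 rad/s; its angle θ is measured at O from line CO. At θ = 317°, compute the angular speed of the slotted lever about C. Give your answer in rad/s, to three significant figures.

ω = 5.61 rad/s
Crank pin A relative to C: A = (d + r cosθ, r sinθ); lever angle φ = atan2(r sinθ, d + r cosθ).
Differentiating tanφ: φ̇ = rω(d cosθ + r)/(d² + r² + 2dr cosθ).
d² + r² + 2dr cosθ = |CA|² = 0.154725 m²;  d cosθ + r = +0.33122 m.
|ω_lever| = |0.1037·5.61·+0.33122| / 0.154725 = 1.2454 rad/s.

1.25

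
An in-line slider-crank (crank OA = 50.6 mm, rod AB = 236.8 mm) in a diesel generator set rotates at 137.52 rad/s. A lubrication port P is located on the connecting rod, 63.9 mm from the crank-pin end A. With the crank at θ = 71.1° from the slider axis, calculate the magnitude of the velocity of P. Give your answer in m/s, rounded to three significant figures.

ω = 137.5 rad/s.  Crank-pin speed |V_A| = rω = 6.9585 m/s, perpendicular to OA.
Rod angle: sinφ = −(r/L) sinθ ⇒ φ = -11.663°; ω_rod = −rω cosθ/√(L²−r²sin²θ) = -9.7192 rad/s.
V_P = V_A + ω_rod × AP, with AP = 0.0639 m along the rod.
Components: V_Px = −rω sinθ − a·ω_rod·sinφ = -6.7089 m/s;  V_Py = rω cosθ + a·ω_rod·cosφ = +1.6458 m/s.
|V_P| = √(V_Px² + V_Py²) = 6.9078 m/s.

6.91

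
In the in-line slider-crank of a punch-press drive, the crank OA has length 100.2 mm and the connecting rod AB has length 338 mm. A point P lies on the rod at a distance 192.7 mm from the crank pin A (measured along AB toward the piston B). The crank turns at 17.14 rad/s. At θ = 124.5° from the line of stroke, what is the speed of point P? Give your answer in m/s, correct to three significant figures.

1.34

ω = 17.14 rad/s.  Crank-pin speed |V_A| = rω = 1.7174 m/s, perpendicular to OA.
Rod angle: sinφ = −(r/L) sinθ ⇒ φ = -14.141°; ω_rod = −rω cosθ/√(L²−r²sin²θ) = +2.9679 rad/s.
V_P = V_A + ω_rod × AP, with AP = 0.1927 m along the rod.
Components: V_Px = −rω sinθ − a·ω_rod·sinφ = -1.2757 m/s;  V_Py = rω cosθ + a·ω_rod·cosφ = -0.41817 m/s.
|V_P| = √(V_Px² + V_Py²) = 1.3424 m/s.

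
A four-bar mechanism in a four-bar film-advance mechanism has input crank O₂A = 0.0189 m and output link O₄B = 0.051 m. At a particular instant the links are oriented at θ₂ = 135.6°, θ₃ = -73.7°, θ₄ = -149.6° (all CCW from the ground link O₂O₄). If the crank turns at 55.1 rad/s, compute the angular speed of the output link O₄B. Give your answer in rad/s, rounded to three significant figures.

ω₂ = 55.1 rad/s
Differentiating the loop-closure r₂e^{iθ₂}+r₃e^{iθ₃}=r₁+r₄e^{iθ₄} gives r₂ω₂e^{iθ₂}+r₃ω₃e^{iθ₃}=r₄ω₄e^{iθ₄}.
Eliminating the other unknown: ω₄ = r₂ω₂ sin(θ₂−θ₃) / [r₄ sin(θ₄−θ₃)].
Numerator sine = -0.48938; denominator sine = -0.96987.
Result = 0.0189·55.1·(-0.48938) / (0.051·(-0.96987)) = +10.303 rad/s; magnitude 10.303 rad/s.

10.3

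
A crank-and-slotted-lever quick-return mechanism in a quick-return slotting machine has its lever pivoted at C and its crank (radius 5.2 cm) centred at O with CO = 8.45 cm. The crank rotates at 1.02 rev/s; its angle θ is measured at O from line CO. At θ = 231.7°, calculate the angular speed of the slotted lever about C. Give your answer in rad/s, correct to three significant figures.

ω = 6.409 rad/s (from 1.02 rev/s).
Crank pin A relative to C: A = (d + r cosθ, r sinθ); lever angle φ = atan2(r sinθ, d + r cosθ).
Differentiating tanφ: φ̇ = rω(d cosθ + r)/(d² + r² + 2dr cosθ).
d² + r² + 2dr cosθ = |CA|² = 0.00439763 m²;  d cosθ + r = -0.00037133 m.
|ω_lever| = |0.052·6.409·-0.00037133| / 0.00439763 = 0.02814 rad/s.

0.0281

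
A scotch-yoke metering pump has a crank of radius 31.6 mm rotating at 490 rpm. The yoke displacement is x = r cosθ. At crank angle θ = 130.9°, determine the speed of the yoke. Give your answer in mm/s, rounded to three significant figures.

1230

ω = 51.31 rad/s (from 490 rpm).
x = r cosθ ⇒ ẋ = −rω sinθ.
|v| = rω|sinθ| = 0.0316·51.31·|sin 130.9°| = 1.2256 m/s = 1225.6 mm/s.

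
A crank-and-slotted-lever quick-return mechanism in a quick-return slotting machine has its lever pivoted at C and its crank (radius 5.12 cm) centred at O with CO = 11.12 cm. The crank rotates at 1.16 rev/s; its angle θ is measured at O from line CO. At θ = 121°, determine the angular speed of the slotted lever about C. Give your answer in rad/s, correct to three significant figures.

0.248

ω = 7.288 rad/s (from 1.16 rev/s).
Crank pin A relative to C: A = (d + r cosθ, r sinθ); lever angle φ = atan2(r sinθ, d + r cosθ).
Differentiating tanφ: φ̇ = rω(d cosθ + r)/(d² + r² + 2dr cosθ).
d² + r² + 2dr cosθ = |CA|² = 0.0091222 m²;  d cosθ + r = -0.0060722 m.
|ω_lever| = |0.0512·7.288·-0.0060722| / 0.0091222 = 0.2484 rad/s.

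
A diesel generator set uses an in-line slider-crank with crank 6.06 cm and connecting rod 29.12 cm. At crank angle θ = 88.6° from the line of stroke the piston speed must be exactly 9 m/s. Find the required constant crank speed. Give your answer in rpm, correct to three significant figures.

1410

For an in-line slider-crank, |v_piston| = rω|sinθ|·[1 + r cosθ/√(L² − r² sin²θ)].
With r = 0.0606 m, L = 0.2912 m, θ = 88.6°: the bracketed kinematic factor |dx/dθ| = 0.060897 m.
ω = v/|dx/dθ| = 9/0.060897 = 147.79 rad/s.
N = 60ω/(2π) = 1411.3 rpm.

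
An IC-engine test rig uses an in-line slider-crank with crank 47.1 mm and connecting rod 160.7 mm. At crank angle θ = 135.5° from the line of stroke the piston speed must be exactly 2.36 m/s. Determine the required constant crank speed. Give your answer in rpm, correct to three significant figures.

For an in-line slider-crank, |v_piston| = rω|sinθ|·[1 + r cosθ/√(L² − r² sin²θ)].
With r = 0.0471 m, L = 0.1607 m, θ = 135.5°: the bracketed kinematic factor |dx/dθ| = 0.025961 m.
ω = v/|dx/dθ| = 2.36/0.025961 = 90.905 rad/s.
N = 60ω/(2π) = 868.08 rpm.

868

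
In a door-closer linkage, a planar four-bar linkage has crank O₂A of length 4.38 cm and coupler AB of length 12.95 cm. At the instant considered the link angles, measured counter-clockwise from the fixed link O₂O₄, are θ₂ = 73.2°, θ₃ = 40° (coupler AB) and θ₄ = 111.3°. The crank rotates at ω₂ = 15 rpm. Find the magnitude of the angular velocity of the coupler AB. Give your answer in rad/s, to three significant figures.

ω₂ = 1.571 rad/s (from 15 rpm).
Differentiating the loop-closure r₂e^{iθ₂}+r₃e^{iθ₃}=r₁+r₄e^{iθ₄} gives r₂ω₂e^{iθ₂}+r₃ω₃e^{iθ₃}=r₄ω₄e^{iθ₄}.
Eliminating the other unknown: ω₃ = r₂ω₂ sin(θ₄−θ₂) / [r₃ sin(θ₃−θ₄)].
Numerator sine = +0.61704; denominator sine = -0.94721.
Result = 0.0438·1.571·(+0.61704) / (0.1295·(-0.94721)) = -0.34609 rad/s; magnitude 0.34609 rad/s.

0.346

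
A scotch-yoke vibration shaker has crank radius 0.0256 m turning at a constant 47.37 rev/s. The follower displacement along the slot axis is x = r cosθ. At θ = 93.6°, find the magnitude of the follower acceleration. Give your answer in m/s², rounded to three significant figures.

ω = 297.6 rad/s (from 47.37 rev/s).
x = r cosθ ⇒ ẍ = −rω² cosθ (ω constant).
|a| = rω²|cosθ| = 0.0256·(297.6)²·|cos 93.6°| = 142.4 m/s².

142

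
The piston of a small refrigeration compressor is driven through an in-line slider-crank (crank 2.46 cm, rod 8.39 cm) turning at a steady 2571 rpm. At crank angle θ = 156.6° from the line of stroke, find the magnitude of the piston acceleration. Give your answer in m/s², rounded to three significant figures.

1270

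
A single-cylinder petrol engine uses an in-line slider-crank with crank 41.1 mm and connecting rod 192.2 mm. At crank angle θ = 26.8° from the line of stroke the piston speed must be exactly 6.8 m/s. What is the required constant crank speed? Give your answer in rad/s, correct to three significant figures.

For an in-line slider-crank, |v_piston| = rω|sinθ|·[1 + r cosθ/√(L² − r² sin²θ)].
With r = 0.0411 m, L = 0.1922 m, θ = 26.8°: the bracketed kinematic factor |dx/dθ| = 0.022085 m.
ω = v/|dx/dθ| = 6.8/0.022085 = 307.91 rad/s.

308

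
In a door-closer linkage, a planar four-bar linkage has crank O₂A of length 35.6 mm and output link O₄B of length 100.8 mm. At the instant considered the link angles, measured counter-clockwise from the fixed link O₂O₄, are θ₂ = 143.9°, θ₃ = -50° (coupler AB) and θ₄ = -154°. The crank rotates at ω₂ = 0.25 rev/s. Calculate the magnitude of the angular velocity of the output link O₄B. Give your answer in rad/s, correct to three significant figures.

0.137

ω₂ = 1.571 rad/s (from 0.25 rev/s).
Differentiating the loop-closure r₂e^{iθ₂}+r₃e^{iθ₃}=r₁+r₄e^{iθ₄} gives r₂ω₂e^{iθ₂}+r₃ω₃e^{iθ₃}=r₄ω₄e^{iθ₄}.
Eliminating the other unknown: ω₄ = r₂ω₂ sin(θ₂−θ₃) / [r₄ sin(θ₄−θ₃)].
Numerator sine = -0.24023; denominator sine = -0.97030.
Result = 0.0356·1.571·(-0.24023) / (0.1008·(-0.97030)) = +0.13735 rad/s; magnitude 0.13735 rad/s.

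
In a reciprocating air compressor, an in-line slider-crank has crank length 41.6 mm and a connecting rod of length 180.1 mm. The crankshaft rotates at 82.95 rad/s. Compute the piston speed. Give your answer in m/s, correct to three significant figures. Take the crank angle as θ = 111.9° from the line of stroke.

2.92

ω = 82.95 rad/s
For an in-line slider-crank, x = r cosθ + √(L² − r² sin²θ), so v = −rω sinθ·[1 + r cosθ/√(L² − r² sin²θ)].
With r = 0.0416 m, L = 0.1801 m, θ = 111.9°: √(L² − r² sin²θ) = 0.17592 m.
v = −0.0416·82.95·0.92784·[1 + 0.0416·-0.37299/0.17592] = -2.9193 m/s.
|v| = 2.9193 m/s.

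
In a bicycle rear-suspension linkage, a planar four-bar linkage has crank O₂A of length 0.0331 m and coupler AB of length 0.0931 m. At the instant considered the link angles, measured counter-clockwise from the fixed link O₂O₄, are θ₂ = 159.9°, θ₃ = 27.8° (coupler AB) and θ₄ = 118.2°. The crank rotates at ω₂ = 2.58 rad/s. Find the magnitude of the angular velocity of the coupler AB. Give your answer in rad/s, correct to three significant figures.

ω₂ = 2.58 rad/s
Differentiating the loop-closure r₂e^{iθ₂}+r₃e^{iθ₃}=r₁+r₄e^{iθ₄} gives r₂ω₂e^{iθ₂}+r₃ω₃e^{iθ₃}=r₄ω₄e^{iθ₄}.
Eliminating the other unknown: ω₃ = r₂ω₂ sin(θ₄−θ₂) / [r₃ sin(θ₃−θ₄)].
Numerator sine = -0.66523; denominator sine = -0.99998.
Result = 0.0331·2.58·(-0.66523) / (0.0931·(-0.99998)) = +0.61021 rad/s; magnitude 0.61021 rad/s.

0.610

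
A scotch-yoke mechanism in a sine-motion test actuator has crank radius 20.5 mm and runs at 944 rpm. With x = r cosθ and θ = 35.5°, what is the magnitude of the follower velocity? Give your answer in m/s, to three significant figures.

ω = 98.86 rad/s (from 944 rpm).
x = r cosθ ⇒ ẋ = −rω sinθ.
|v| = rω|sinθ| = 0.0205·98.86·|sin 35.5°| = 1.1768 m/s.

1.18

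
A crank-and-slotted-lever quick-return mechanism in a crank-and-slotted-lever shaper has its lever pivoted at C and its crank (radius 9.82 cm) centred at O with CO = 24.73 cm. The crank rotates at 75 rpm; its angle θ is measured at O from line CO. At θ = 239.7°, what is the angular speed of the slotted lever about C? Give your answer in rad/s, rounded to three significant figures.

0.443

ω = 7.854 rad/s (from 75 rpm).
Crank pin A relative to C: A = (d + r cosθ, r sinθ); lever angle φ = atan2(r sinθ, d + r cosθ).
Differentiating tanφ: φ̇ = rω(d cosθ + r)/(d² + r² + 2dr cosθ).
d² + r² + 2dr cosθ = |CA|² = 0.0462958 m²;  d cosθ + r = -0.02657 m.
|ω_lever| = |0.0982·7.854·-0.02657| / 0.0462958 = 0.44264 rad/s.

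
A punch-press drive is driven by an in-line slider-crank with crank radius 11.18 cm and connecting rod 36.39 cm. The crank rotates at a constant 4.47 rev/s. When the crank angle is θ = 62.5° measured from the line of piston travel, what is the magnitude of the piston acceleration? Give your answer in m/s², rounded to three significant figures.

ω = 2π·4.47 = 28.09 rad/s
x(θ) = r cosθ + √(L² − r² sin²θ); with ω constant, a = ω²·d²x/dθ².
d²x/dθ² = −r cosθ − r²(cos2θ)/√u − r⁴ sin²2θ/(4u^{3/2}),  u = L² − r² sin²θ = 0.122589 m².
Substituting r = 0.1118 m, L = 0.3639 m, θ = 62.5°: d²x/dθ² = -0.031758 m.
a = ω²·d²x/dθ² = (28.09)²·(-0.031758) = -25.051 m/s²;  |a| = 25.051 m/s².

25.1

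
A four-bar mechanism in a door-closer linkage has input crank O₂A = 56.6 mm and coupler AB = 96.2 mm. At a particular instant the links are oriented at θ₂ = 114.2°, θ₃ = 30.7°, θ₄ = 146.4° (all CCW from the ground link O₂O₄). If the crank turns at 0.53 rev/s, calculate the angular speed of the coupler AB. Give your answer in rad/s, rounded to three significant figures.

1.16

ω₂ = 3.33 rad/s (from 0.53 rev/s).
Differentiating the loop-closure r₂e^{iθ₂}+r₃e^{iθ₃}=r₁+r₄e^{iθ₄} gives r₂ω₂e^{iθ₂}+r₃ω₃e^{iθ₃}=r₄ω₄e^{iθ₄}.
Eliminating the other unknown: ω₃ = r₂ω₂ sin(θ₄−θ₂) / [r₃ sin(θ₃−θ₄)].
Numerator sine = +0.53288; denominator sine = -0.90108.
Result = 0.0566·3.33·(+0.53288) / (0.0962·(-0.90108)) = -1.1587 rad/s; magnitude 1.1587 rad/s.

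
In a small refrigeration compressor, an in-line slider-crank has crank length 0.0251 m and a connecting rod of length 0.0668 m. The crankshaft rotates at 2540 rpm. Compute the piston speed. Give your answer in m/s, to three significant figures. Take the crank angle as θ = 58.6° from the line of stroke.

ω = 2π·2540/60 = 266 rad/s
For an in-line slider-crank, x = r cosθ + √(L² − r² sin²θ), so v = −rω sinθ·[1 + r cosθ/√(L² − r² sin²θ)].
With r = 0.0251 m, L = 0.0668 m, θ = 58.6°: √(L² − r² sin²θ) = 0.063271 m.
v = −0.0251·266·0.85355·[1 + 0.0251·0.52101/0.063271] = -6.8764 m/s.
|v| = 6.8764 m/s.

6.88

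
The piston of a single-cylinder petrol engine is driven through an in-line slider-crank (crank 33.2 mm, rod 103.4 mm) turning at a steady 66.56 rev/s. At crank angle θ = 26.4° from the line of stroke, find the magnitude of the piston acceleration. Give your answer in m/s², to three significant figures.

6370

ω = 2π·66.6 = 418.2 rad/s
x(θ) = r cosθ + √(L² − r² sin²θ); with ω constant, a = ω²·d²x/dθ².
d²x/dθ² = −r cosθ − r²(cos2θ)/√u − r⁴ sin²2θ/(4u^{3/2}),  u = L² − r² sin²θ = 0.0104736 m².
Substituting r = 0.0332 m, L = 0.1034 m, θ = 26.4°: d²x/dθ² = -0.036429 m.
a = ω²·d²x/dθ² = (418.2)²·(-0.036429) = -6371.4 m/s²;  |a| = 6371.4 m/s².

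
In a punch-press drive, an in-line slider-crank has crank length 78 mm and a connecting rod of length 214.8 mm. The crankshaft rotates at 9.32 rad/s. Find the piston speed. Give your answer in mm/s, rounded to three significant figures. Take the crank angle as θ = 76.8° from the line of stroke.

ω = 9.32 rad/s
For an in-line slider-crank, x = r cosθ + √(L² − r² sin²θ), so v = −rω sinθ·[1 + r cosθ/√(L² − r² sin²θ)].
With r = 0.078 m, L = 0.2148 m, θ = 76.8°: √(L² − r² sin²θ) = 0.20093 m.
v = −0.078·9.32·0.97358·[1 + 0.078·0.22835/0.20093] = -0.77049 m/s.
|v| = 0.77049 m/s = 770.49 mm/s.

770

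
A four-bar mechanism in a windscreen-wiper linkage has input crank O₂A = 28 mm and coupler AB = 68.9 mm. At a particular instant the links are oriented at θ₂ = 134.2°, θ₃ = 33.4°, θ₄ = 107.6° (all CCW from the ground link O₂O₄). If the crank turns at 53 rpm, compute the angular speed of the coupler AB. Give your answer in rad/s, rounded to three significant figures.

1.05

ω₂ = 5.55 rad/s (from 53 rpm).
Differentiating the loop-closure r₂e^{iθ₂}+r₃e^{iθ₃}=r₁+r₄e^{iθ₄} gives r₂ω₂e^{iθ₂}+r₃ω₃e^{iθ₃}=r₄ω₄e^{iθ₄}.
Eliminating the other unknown: ω₃ = r₂ω₂ sin(θ₄−θ₂) / [r₃ sin(θ₃−θ₄)].
Numerator sine = -0.44776; denominator sine = -0.96222.
Result = 0.028·5.55·(-0.44776) / (0.0689·(-0.96222)) = +1.0496 rad/s; magnitude 1.0496 rad/s.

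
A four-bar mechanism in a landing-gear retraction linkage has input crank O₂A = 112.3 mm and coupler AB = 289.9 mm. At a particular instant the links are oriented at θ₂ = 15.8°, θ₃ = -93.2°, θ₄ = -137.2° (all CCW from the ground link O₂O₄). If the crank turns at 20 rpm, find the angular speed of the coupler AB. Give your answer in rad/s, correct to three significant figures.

0.530

ω₂ = 2.094 rad/s (from 20 rpm).
Differentiating the loop-closure r₂e^{iθ₂}+r₃e^{iθ₃}=r₁+r₄e^{iθ₄} gives r₂ω₂e^{iθ₂}+r₃ω₃e^{iθ₃}=r₄ω₄e^{iθ₄}.
Eliminating the other unknown: ω₃ = r₂ω₂ sin(θ₄−θ₂) / [r₃ sin(θ₃−θ₄)].
Numerator sine = -0.45399; denominator sine = +0.69466.
Result = 0.1123·2.094·(-0.45399) / (0.2899·(+0.69466)) = -0.53023 rad/s; magnitude 0.53023 rad/s.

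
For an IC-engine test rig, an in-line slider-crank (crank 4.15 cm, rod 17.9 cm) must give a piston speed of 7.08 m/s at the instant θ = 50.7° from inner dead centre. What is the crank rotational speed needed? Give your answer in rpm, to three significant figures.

For an in-line slider-crank, |v_piston| = rω|sinθ|·[1 + r cosθ/√(L² − r² sin²θ)].
With r = 0.0415 m, L = 0.179 m, θ = 50.7°: the bracketed kinematic factor |dx/dθ| = 0.036908 m.
ω = v/|dx/dθ| = 7.08/0.036908 = 191.83 rad/s.
N = 60ω/(2π) = 1831.8 rpm.

1830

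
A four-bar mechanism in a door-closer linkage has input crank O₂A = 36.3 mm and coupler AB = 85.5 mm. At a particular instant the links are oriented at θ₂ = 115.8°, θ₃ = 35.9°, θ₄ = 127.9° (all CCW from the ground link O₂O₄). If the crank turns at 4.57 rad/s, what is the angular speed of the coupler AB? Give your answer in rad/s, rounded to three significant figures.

0.407

ω₂ = 4.57 rad/s
Differentiating the loop-closure r₂e^{iθ₂}+r₃e^{iθ₃}=r₁+r₄e^{iθ₄} gives r₂ω₂e^{iθ₂}+r₃ω₃e^{iθ₃}=r₄ω₄e^{iθ₄}.
Eliminating the other unknown: ω₃ = r₂ω₂ sin(θ₄−θ₂) / [r₃ sin(θ₃−θ₄)].
Numerator sine = +0.20962; denominator sine = -0.99939.
Result = 0.0363·4.57·(+0.20962) / (0.0855·(-0.99939)) = -0.40696 rad/s; magnitude 0.40696 rad/s.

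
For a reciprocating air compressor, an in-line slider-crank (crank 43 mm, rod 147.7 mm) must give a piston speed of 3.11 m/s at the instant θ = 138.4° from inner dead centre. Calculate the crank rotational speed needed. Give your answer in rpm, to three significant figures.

1340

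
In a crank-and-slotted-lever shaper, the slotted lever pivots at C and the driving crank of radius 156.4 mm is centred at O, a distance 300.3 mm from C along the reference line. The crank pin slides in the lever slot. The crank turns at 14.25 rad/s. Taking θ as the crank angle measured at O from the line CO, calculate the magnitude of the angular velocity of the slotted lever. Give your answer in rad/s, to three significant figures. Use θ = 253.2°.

ω = 14.25 rad/s
Crank pin A relative to C: A = (d + r cosθ, r sinθ); lever angle φ = atan2(r sinθ, d + r cosθ).
Differentiating tanφ: φ̇ = rω(d cosθ + r)/(d² + r² + 2dr cosθ).
d² + r² + 2dr cosθ = |CA|² = 0.0874912 m²;  d cosθ + r = +0.069604 m.
|ω_lever| = |0.1564·14.25·+0.069604| / 0.0874912 = 1.773 rad/s.

1.77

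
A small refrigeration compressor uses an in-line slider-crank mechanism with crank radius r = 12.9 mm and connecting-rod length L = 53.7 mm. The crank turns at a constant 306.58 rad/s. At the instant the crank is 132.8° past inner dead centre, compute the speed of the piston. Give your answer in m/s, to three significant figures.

ω = 306.6 rad/s
For an in-line slider-crank, x = r cosθ + √(L² − r² sin²θ), so v = −rω sinθ·[1 + r cosθ/√(L² − r² sin²θ)].
With r = 0.0129 m, L = 0.0537 m, θ = 132.8°: √(L² − r² sin²θ) = 0.052859 m.
v = −0.0129·306.6·0.73373·[1 + 0.0129·-0.67944/0.052859] = -2.4207 m/s.
|v| = 2.4207 m/s.

2.42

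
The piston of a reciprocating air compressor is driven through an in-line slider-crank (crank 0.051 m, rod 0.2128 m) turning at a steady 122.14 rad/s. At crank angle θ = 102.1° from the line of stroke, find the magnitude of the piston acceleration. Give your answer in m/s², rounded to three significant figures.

330

ω = 122.1 rad/s
x(θ) = r cosθ + √(L² − r² sin²θ); with ω constant, a = ω²·d²x/dθ².
d²x/dθ² = −r cosθ − r²(cos2θ)/√u − r⁴ sin²2θ/(4u^{3/2}),  u = L² − r² sin²θ = 0.0427971 m².
Substituting r = 0.051 m, L = 0.2128 m, θ = 102.1°: d²x/dθ² = +0.022126 m.
a = ω²·d²x/dθ² = (122.1)²·(+0.022126) = +330.09 m/s²;  |a| = 330.09 m/s².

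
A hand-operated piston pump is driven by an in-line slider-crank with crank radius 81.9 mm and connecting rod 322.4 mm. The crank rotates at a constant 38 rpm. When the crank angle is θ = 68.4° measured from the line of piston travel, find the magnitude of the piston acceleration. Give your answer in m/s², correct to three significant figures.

0.233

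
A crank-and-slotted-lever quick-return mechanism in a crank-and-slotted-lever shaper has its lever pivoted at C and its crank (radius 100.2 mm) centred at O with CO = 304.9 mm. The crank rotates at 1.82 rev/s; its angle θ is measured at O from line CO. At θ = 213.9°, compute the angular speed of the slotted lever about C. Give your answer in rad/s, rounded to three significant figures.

ω = 11.44 rad/s (from 1.82 rev/s).
Crank pin A relative to C: A = (d + r cosθ, r sinθ); lever angle φ = atan2(r sinθ, d + r cosθ).
Differentiating tanφ: φ̇ = rω(d cosθ + r)/(d² + r² + 2dr cosθ).
d² + r² + 2dr cosθ = |CA|² = 0.0522887 m²;  d cosθ + r = -0.15287 m.
|ω_lever| = |0.1002·11.44·-0.15287| / 0.0522887 = 3.3499 rad/s.

3.35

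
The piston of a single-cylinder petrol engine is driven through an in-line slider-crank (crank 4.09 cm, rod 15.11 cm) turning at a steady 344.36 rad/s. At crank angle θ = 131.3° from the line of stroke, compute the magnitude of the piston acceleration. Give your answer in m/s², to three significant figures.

3350

ω = 344.4 rad/s
x(θ) = r cosθ + √(L² − r² sin²θ); with ω constant, a = ω²·d²x/dθ².
d²x/dθ² = −r cosθ − r²(cos2θ)/√u − r⁴ sin²2θ/(4u^{3/2}),  u = L² − r² sin²θ = 0.0218871 m².
Substituting r = 0.0409 m, L = 0.1511 m, θ = 131.3°: d²x/dθ² = +0.028238 m.
a = ω²·d²x/dθ² = (344.4)²·(+0.028238) = +3348.6 m/s²;  |a| = 3348.6 m/s².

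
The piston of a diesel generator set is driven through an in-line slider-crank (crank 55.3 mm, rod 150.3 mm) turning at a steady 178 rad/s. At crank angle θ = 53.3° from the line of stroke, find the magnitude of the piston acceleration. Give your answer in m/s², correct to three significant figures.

877

ω = 178 rad/s
x(θ) = r cosθ + √(L² − r² sin²θ); with ω constant, a = ω²·d²x/dθ².
d²x/dθ² = −r cosθ − r²(cos2θ)/√u − r⁴ sin²2θ/(4u^{3/2}),  u = L² − r² sin²θ = 0.0206242 m².
Substituting r = 0.0553 m, L = 0.1503 m, θ = 53.3°: d²x/dθ² = -0.02769 m.
a = ω²·d²x/dθ² = (178)²·(-0.02769) = -877.33 m/s²;  |a| = 877.33 m/s².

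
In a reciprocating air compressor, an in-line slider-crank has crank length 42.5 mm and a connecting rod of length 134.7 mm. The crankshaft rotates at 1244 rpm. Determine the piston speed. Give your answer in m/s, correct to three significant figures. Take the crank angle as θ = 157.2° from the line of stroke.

1.52

ω = 2π·1244/60 = 130.3 rad/s
For an in-line slider-crank, x = r cosθ + √(L² − r² sin²θ), so v = −rω sinθ·[1 + r cosθ/√(L² − r² sin²θ)].
With r = 0.0425 m, L = 0.1347 m, θ = 157.2°: √(L² − r² sin²θ) = 0.13369 m.
v = −0.0425·130.3·0.38752·[1 + 0.0425·-0.92186/0.13369] = -1.5167 m/s.
|v| = 1.5167 m/s.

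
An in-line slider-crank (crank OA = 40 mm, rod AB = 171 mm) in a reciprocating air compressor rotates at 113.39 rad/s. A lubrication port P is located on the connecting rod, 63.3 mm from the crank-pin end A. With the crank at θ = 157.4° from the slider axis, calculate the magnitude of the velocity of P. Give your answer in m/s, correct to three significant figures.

ω = 113.4 rad/s.  Crank-pin speed |V_A| = rω = 4.5356 m/s, perpendicular to OA.
Rod angle: sinφ = −(r/L) sinθ ⇒ φ = -5.157°; ω_rod = −rω cosθ/√(L²−r²sin²θ) = +24.587 rad/s.
V_P = V_A + ω_rod × AP, with AP = 0.0633 m along the rod.
Components: V_Px = −rω sinθ − a·ω_rod·sinφ = -1.6031 m/s;  V_Py = rω cosθ + a·ω_rod·cosφ = -2.6373 m/s.
|V_P| = √(V_Px² + V_Py²) = 3.0863 m/s.

3.09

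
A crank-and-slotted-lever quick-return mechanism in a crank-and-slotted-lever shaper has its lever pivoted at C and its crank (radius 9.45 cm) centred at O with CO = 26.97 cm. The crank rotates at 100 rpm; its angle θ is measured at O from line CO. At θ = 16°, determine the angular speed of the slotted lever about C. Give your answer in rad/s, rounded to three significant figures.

2.68

ω = 10.47 rad/s (from 100 rpm).
Crank pin A relative to C: A = (d + r cosθ, r sinθ); lever angle φ = atan2(r sinθ, d + r cosθ).
Differentiating tanφ: φ̇ = rω(d cosθ + r)/(d² + r² + 2dr cosθ).
d² + r² + 2dr cosθ = |CA|² = 0.130667 m²;  d cosθ + r = +0.35375 m.
|ω_lever| = |0.0945·10.47·+0.35375| / 0.130667 = 2.6791 rad/s.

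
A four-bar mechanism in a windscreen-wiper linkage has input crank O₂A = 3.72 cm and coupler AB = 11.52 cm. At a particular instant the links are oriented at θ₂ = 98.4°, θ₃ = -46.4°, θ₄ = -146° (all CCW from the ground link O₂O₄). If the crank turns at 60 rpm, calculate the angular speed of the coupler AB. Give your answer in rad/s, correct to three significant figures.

1.86

ω₂ = 6.283 rad/s (from 60 rpm).
Differentiating the loop-closure r₂e^{iθ₂}+r₃e^{iθ₃}=r₁+r₄e^{iθ₄} gives r₂ω₂e^{iθ₂}+r₃ω₃e^{iθ₃}=r₄ω₄e^{iθ₄}.
Eliminating the other unknown: ω₃ = r₂ω₂ sin(θ₄−θ₂) / [r₃ sin(θ₃−θ₄)].
Numerator sine = +0.90183; denominator sine = +0.98600.
Result = 0.0372·6.283·(+0.90183) / (0.1152·(+0.98600)) = +1.8558 rad/s; magnitude 1.8558 rad/s.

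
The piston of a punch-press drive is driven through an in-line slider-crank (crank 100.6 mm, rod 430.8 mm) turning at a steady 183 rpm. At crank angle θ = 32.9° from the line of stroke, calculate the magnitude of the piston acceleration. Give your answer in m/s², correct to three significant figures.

ω = 2π·183/60 = 19.16 rad/s
x(θ) = r cosθ + √(L² − r² sin²θ); with ω constant, a = ω²·d²x/dθ².
d²x/dθ² = −r cosθ − r²(cos2θ)/√u − r⁴ sin²2θ/(4u^{3/2}),  u = L² − r² sin²θ = 0.182603 m².
Substituting r = 0.1006 m, L = 0.4308 m, θ = 32.9°: d²x/dθ² = -0.094447 m.
a = ω²·d²x/dθ² = (19.16)²·(-0.094447) = -34.686 m/s²;  |a| = 34.686 m/s².

34.7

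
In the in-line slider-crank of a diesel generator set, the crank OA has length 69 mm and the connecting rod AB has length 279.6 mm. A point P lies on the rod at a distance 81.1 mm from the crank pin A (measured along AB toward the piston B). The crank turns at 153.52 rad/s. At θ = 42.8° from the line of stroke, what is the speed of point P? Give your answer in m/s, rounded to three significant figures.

9.38

ω = 153.5 rad/s.  Crank-pin speed |V_A| = rω = 10.593 m/s, perpendicular to OA.
Rod angle: sinφ = −(r/L) sinθ ⇒ φ = -9.653°; ω_rod = −rω cosθ/√(L²−r²sin²θ) = -28.197 rad/s.
V_P = V_A + ω_rod × AP, with AP = 0.0811 m along the rod.
Components: V_Px = −rω sinθ − a·ω_rod·sinφ = -7.5807 m/s;  V_Py = rω cosθ + a·ω_rod·cosφ = +5.5179 m/s.
|V_P| = √(V_Px² + V_Py²) = 9.3762 m/s.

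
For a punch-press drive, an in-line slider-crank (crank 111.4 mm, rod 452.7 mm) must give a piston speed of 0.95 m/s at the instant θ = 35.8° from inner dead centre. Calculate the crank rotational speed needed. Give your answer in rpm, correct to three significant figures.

116

For an in-line slider-crank, |v_piston| = rω|sinθ|·[1 + r cosθ/√(L² − r² sin²θ)].
With r = 0.1114 m, L = 0.4527 m, θ = 35.8°: the bracketed kinematic factor |dx/dθ| = 0.078307 m.
ω = v/|dx/dθ| = 0.95/0.078307 = 12.132 rad/s.
N = 60ω/(2π) = 115.85 rpm.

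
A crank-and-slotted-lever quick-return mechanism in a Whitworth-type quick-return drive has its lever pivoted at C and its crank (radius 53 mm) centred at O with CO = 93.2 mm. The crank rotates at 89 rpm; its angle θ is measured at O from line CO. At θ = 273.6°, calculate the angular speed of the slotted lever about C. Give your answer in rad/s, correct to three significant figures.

2.40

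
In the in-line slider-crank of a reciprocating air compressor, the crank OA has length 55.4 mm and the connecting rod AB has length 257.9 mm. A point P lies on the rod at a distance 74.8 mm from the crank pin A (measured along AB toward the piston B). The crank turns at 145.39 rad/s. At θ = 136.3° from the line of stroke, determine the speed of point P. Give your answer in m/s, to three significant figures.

ω = 145.4 rad/s.  Crank-pin speed |V_A| = rω = 8.0546 m/s, perpendicular to OA.
Rod angle: sinφ = −(r/L) sinθ ⇒ φ = -8.535°; ω_rod = −rω cosθ/√(L²−r²sin²θ) = +22.832 rad/s.
V_P = V_A + ω_rod × AP, with AP = 0.0748 m along the rod.
Components: V_Px = −rω sinθ − a·ω_rod·sinφ = -5.3113 m/s;  V_Py = rω cosθ + a·ω_rod·cosφ = -4.1343 m/s.
|V_P| = √(V_Px² + V_Py²) = 6.7307 m/s.

6.73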